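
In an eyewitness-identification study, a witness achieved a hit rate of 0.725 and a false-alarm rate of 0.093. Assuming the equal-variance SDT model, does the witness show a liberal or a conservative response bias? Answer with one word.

conservative

z(H) = 0.598, z(FA) = -1.323
c = −½·(z(H) + z(FA)) = 0.3625
c > 0 → conservative criterion (biased toward responding “no”).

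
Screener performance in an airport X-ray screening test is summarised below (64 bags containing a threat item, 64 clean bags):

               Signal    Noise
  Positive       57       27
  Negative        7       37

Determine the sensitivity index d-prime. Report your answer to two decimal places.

H = 57/64 = 0.8906
FA = 27/64 = 0.4219
z(H) = z(0.8906) = 1.2297
z(FA) = z(0.4219) = -0.1970
d' = z(H) − z(FA) = 1.2297 − (-0.1970) = 1.4267

d-prime = 1.43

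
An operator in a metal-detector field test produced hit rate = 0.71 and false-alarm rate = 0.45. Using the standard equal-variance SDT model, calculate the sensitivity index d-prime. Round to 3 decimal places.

d-prime = 0.679

z(H) = z(0.71) = 0.5534
z(FA) = z(0.45) = -0.1257
d' = z(H) − z(FA) = 0.5534 − (-0.1257) = 0.6791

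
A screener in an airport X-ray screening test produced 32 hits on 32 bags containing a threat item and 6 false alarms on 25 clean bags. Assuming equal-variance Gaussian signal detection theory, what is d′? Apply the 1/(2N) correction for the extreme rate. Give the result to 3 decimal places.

d′ = 2.860

The hit rate is 32/32 = 1, so apply the 1/(2N) correction: H → 1 − 1/(2·32) = 0.98438.
z(H) = z(0.98438) = 2.1540
z(FA) = z(0.24000) = -0.7063
d' = 2.1540 − (-0.7063) = 2.8603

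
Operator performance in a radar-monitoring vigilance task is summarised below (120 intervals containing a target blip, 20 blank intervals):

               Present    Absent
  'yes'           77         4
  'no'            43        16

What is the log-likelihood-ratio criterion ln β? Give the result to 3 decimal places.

H = 77/120 = 0.6417
FA = 4/20 = 0.2000
z(0.6417) = 0.3630, z(0.2000) = -0.8416
ln β = −½·[z(H)² − z(FA)²] = −0.5 × (0.1318 − 0.7083) = 0.28825

ln β = 0.288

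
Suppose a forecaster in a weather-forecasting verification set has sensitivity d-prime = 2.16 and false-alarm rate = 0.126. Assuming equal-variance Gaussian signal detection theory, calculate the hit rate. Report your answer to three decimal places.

hit rate = 0.845

z(false-alarm rate) = z(0.126) = -1.1455
z(H) = z(FA) + d' = -1.1455 + 2.16 = 1.0145
hit rate = Φ(1.0145) = 0.8448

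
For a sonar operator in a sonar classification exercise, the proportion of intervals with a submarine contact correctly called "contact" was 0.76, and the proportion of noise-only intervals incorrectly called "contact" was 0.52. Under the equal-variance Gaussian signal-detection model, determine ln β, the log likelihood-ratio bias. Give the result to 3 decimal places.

z(H) = z(0.76) = 0.7063
z(FA) = z(0.52) = 0.0502
ln β = −½·[z(H)² − z(FA)²] = −0.5 × (0.4989 − 0.0025) = -0.2482

ln β = -0.248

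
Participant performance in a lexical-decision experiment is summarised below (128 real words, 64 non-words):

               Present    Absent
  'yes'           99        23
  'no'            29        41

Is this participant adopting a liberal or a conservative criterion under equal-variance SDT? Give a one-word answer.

z(H) = 0.750, z(FA) = -0.360
c = −½·(z(H) + z(FA)) = -0.195
c < 0 → liberal criterion (biased toward responding “yes”).

liberal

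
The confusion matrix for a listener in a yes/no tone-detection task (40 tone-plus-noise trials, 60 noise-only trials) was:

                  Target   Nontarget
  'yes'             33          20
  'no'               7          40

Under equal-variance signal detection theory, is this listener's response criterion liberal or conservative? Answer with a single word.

liberal

z(H) = 0.935, z(FA) = -0.431
c = −½·(z(H) + z(FA)) = -0.252
c < 0 → liberal criterion (biased toward responding “yes”).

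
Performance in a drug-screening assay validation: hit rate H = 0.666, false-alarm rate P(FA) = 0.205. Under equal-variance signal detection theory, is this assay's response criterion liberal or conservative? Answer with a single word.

z(H) = 0.429, z(FA) = -0.824
c = −½·(z(H) + z(FA)) = 0.1975
c > 0 → conservative criterion (biased toward responding “no”).

conservative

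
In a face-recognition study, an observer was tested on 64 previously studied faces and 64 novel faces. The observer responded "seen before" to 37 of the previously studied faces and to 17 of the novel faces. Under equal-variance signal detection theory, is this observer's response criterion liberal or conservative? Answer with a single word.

conservative

z(H) = 0.197, z(FA) = -0.626
c = −½·(z(H) + z(FA)) = 0.2145
c > 0 → conservative criterion (biased toward responding “no”).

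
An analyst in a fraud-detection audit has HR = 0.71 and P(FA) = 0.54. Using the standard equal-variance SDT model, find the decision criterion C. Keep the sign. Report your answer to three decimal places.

C = -0.327

z(H) = 0.5534
z(FA) = 0.1004
c = −½·[z(H) + z(FA)] = −0.5 × (0.5534 + 0.1004) = -0.3269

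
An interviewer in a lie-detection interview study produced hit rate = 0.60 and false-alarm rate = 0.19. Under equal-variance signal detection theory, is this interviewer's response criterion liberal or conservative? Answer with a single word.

conservative

z(H) = 0.253, z(FA) = -0.878
c = −½·(z(H) + z(FA)) = 0.3125
c > 0 → conservative criterion (biased toward responding “no”).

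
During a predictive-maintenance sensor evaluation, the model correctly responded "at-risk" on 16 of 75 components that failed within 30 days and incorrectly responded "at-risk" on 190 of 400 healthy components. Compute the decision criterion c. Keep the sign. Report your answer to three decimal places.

c = 0.429

H = 16/75 = 0.2133
FA = 190/400 = 0.4750
Φ⁻¹(H) = -0.7950
Φ⁻¹(FA) = -0.0627
c = −½·[z(H) + z(FA)] = −0.5 × (-0.7950 + (-0.0627)) = 0.42885
c > 0: the model has a conservative response bias.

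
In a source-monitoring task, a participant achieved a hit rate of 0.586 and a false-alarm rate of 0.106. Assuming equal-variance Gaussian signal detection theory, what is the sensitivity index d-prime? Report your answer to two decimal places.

Φ⁻¹(H) = Φ⁻¹(0.586) = 0.2173
Φ⁻¹(FA) = Φ⁻¹(0.106) = -1.2481
d' = z(H) − z(FA) = 0.2173 − (-1.2481) = 1.4654

d-prime = 1.47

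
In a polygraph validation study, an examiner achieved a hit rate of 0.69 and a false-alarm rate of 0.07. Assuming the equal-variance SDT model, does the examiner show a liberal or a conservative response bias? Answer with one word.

conservative

z(H) = 0.496, z(FA) = -1.476
c = −½·(z(H) + z(FA)) = 0.490
c > 0 → conservative criterion (biased toward responding “no”).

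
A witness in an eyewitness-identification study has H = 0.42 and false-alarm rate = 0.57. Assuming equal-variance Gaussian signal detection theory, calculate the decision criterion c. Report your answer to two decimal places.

z(H) = z(0.42) = -0.2019
z(FA) = z(0.57) = 0.1764
c = −½·[z(H) + z(FA)] = −0.5 × (-0.2019 + 0.1764) = 0.01275
c > 0: the witness has a conservative response bias.

c = 0.01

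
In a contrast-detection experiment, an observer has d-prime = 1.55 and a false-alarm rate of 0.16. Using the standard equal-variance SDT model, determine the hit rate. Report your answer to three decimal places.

hit rate = 0.711

z(false-alarm rate) = z(0.16) = -0.9945
z(H) = z(FA) + d' = -0.9945 + 1.55 = 0.5555
hit rate = Φ(0.5555) = 0.7107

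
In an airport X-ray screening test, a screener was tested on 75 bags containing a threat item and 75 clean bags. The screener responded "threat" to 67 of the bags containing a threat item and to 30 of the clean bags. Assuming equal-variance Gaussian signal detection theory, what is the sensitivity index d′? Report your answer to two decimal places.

d′ = 1.50

H = 67/75 = 0.8933
FA = 30/75 = 0.4000
z(H) = z(0.8933) = 1.2443
z(FA) = z(0.4000) = -0.2533
d' = z(H) − z(FA) = 1.2443 − (-0.2533) = 1.4976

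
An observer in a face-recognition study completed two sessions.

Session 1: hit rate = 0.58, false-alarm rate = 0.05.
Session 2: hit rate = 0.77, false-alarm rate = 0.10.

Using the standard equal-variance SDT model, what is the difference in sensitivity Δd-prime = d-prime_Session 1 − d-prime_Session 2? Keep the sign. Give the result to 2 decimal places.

Δd-prime = -0.17

Session 1: z(0.58) = 0.202, z(0.05) = -1.645, d' = 1.847
Session 2: z(0.77) = 0.739, z(0.10) = -1.282, d' = 2.021
Δd' = d'_Session 1 − d'_Session 2 = 1.847 − 2.021 = -0.174
Session 2 has the higher sensitivity.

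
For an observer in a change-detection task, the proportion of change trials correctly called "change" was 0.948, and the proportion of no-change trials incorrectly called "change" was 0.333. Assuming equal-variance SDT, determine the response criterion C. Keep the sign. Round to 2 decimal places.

C = -0.60

z(H) = z(0.948) = 1.626
z(FA) = z(0.333) = -0.432
c = −½·[z(H) + z(FA)] = −0.5 × (1.626 + (-0.432)) = -0.597
c < 0: the observer has a liberal response bias.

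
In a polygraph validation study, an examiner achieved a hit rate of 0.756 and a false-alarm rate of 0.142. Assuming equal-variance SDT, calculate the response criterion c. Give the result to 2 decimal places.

c = 0.19

Φ⁻¹(0.756) = 0.693, Φ⁻¹(0.142) = -1.071
c = −½·[z(H) + z(FA)] = −0.5 × (0.693 + (-1.071)) = 0.189
c > 0: the examiner has a conservative response bias.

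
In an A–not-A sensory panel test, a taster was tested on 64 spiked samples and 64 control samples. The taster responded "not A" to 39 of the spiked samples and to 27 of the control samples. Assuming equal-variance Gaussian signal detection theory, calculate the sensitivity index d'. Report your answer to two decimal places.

H = 39/64 = 0.6094
FA = 27/64 = 0.4219
Φ⁻¹(0.6094) = 0.2778, Φ⁻¹(0.4219) = -0.1970
d' = z(H) − z(FA) = 0.2778 − (-0.1970) = 0.4748

d' = 0.47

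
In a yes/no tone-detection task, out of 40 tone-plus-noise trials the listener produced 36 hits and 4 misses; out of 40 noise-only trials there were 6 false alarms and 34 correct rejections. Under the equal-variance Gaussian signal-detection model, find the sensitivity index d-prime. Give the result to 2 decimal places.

H = 36/40 = 0.9000
FA = 6/40 = 0.1500
z(0.9000) = 1.2816, z(0.1500) = -1.0364
d' = z(H) − z(FA) = 1.2816 − (-1.0364) = 2.3180

d-prime = 2.32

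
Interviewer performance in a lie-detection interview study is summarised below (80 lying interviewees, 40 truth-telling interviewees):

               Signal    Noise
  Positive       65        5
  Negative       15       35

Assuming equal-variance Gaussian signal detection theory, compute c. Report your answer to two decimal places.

H = 65/80 = 0.8125
FA = 5/40 = 0.1250
z(H) = 0.887
z(FA) = -1.150
c = −½·[z(H) + z(FA)] = −0.5 × (0.887 + (-1.150)) = 0.1315

c = 0.13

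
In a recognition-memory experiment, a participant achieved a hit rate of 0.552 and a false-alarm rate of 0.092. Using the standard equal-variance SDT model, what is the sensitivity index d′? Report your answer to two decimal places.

z(H) = 0.1307
z(FA) = -1.3285
d' = z(H) − z(FA) = 0.1307 − (-1.3285) = 1.4592

d′ = 1.46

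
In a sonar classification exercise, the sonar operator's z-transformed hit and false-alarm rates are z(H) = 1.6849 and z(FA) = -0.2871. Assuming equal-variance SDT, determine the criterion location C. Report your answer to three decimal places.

C = -0.699

c = −½·[z(H) + z(FA)] = −½·(1.6849 + (-0.2871)) = -0.6989
c < 0: the sonar operator has a liberal response bias.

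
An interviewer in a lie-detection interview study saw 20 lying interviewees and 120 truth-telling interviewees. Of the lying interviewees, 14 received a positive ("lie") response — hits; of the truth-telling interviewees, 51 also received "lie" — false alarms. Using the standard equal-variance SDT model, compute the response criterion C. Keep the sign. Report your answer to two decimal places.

C = -0.17

H = 14/20 = 0.7000
FA = 51/120 = 0.4250
Φ⁻¹(H) = Φ⁻¹(0.7000) = 0.5244
Φ⁻¹(FA) = Φ⁻¹(0.4250) = -0.1891
c = −½·[z(H) + z(FA)] = −0.5 × (0.5244 + (-0.1891)) = -0.16765
c < 0: the interviewer has a liberal response bias.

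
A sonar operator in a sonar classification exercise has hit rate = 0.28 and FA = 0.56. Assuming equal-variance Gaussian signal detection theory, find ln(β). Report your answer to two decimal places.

ln β = -0.16

Φ⁻¹(H) = -0.583
Φ⁻¹(FA) = 0.151
ln β = −½·[z(H)² − z(FA)²] = −0.5 × (0.340 − 0.023) = -0.1585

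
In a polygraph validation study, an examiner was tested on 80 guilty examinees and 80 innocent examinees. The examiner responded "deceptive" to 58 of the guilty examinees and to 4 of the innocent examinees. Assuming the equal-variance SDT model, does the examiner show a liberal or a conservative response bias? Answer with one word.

conservative

z(H) = 0.598, z(FA) = -1.645
c = −½·(z(H) + z(FA)) = 0.5235
c > 0 → conservative criterion (biased toward responding “no”).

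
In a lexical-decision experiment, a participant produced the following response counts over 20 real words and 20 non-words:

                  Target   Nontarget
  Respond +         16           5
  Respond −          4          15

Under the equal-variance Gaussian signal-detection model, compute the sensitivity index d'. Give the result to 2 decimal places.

d' = 1.52

H = 16/20 = 0.8000
FA = 5/20 = 0.2500
z(0.8000) = 0.8416, z(0.2500) = -0.6745
d' = z(H) − z(FA) = 0.8416 − (-0.6745) = 1.5161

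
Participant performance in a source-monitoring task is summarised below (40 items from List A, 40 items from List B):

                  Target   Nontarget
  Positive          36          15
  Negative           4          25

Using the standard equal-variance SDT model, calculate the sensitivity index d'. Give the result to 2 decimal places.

d' = 1.60

H = 36/40 = 0.9000
FA = 15/40 = 0.3750
z(0.9000) = 1.2816, z(0.3750) = -0.3186
d' = z(H) − z(FA) = 1.2816 − (-0.3186) = 1.6002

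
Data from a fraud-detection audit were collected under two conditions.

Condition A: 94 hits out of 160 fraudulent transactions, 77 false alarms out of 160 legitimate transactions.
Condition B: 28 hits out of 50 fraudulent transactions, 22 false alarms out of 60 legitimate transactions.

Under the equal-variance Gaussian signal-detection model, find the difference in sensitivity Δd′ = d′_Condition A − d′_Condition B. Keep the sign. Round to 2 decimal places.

Condition A: z(0.5875) = 0.221, z(0.4813) = -0.047, d' = 0.268
Condition B: z(0.5600) = 0.151, z(0.3667) = -0.341, d' = 0.492
Δd' = d'_Condition A − d'_Condition B = 0.268 − 0.492 = -0.224
Condition B has the higher sensitivity.

Δd′ = -0.22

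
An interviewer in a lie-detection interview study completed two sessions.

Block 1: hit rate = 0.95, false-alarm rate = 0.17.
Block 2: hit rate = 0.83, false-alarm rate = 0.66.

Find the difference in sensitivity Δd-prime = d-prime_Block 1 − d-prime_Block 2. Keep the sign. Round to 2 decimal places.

Δd-prime = 2.06

Block 1: z(0.95) = 1.645, z(0.17) = -0.954, d' = 2.599
Block 2: z(0.83) = 0.954, z(0.66) = 0.412, d' = 0.542
Δd' = d'_Block 1 − d'_Block 2 = 2.599 − 0.542 = 2.057
Block 1 has the higher sensitivity.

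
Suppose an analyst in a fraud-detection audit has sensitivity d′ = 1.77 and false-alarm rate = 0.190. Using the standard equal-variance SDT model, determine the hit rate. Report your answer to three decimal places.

z(false-alarm rate) = z(0.190) = -0.8779
z(H) = z(FA) + d' = -0.8779 + 1.77 = 0.8921
hit rate = Φ(0.8921) = 0.8138

hit rate = 0.814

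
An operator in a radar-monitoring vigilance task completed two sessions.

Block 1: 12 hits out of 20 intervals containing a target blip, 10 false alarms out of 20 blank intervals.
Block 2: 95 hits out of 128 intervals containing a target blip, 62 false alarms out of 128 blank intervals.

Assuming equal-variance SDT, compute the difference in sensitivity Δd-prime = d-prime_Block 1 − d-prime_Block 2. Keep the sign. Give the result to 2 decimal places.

Block 1: z(0.6000) = 0.253, z(0.5000) = 0.000, d' = 0.253
Block 2: z(0.7422) = 0.650, z(0.4844) = -0.039, d' = 0.689
Δd' = d'_Block 1 − d'_Block 2 = 0.253 − 0.689 = -0.436
Block 2 has the higher sensitivity.

Δd-prime = -0.44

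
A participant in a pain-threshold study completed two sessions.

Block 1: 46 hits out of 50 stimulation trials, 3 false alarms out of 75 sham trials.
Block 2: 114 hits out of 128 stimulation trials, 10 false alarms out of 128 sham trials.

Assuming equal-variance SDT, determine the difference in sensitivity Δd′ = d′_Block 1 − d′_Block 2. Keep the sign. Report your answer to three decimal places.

Block 1: z(0.9200) = 1.4051, z(0.0400) = -1.7507, d' = 3.1558
Block 2: z(0.8906) = 1.2297, z(0.0781) = -1.4180, d' = 2.6477
Δd' = d'_Block 1 − d'_Block 2 = 3.1558 − 2.6477 = 0.5081
Block 1 has the higher sensitivity.

Δd′ = 0.508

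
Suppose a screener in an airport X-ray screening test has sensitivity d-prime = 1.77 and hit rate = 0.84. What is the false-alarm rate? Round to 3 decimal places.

false-alarm rate = 0.219

z(hit rate) = z(0.84) = 0.9945
z(FA) = z(H) − d' = 0.9945 − 1.77 = -0.7755
false-alarm rate = Φ(-0.7755) = 0.2190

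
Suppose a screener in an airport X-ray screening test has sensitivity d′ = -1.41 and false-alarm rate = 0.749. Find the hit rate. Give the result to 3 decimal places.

hit rate = 0.230

z(false-alarm rate) = z(0.749) = 0.6713
z(H) = z(FA) + d' = 0.6713 + (-1.41) = -0.7387
hit rate = Φ(-0.7387) = 0.2300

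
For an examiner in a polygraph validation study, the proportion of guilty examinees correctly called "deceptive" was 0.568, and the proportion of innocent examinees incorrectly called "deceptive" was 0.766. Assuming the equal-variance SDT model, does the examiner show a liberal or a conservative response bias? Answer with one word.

liberal

z(H) = 0.171, z(FA) = 0.726
c = −½·(z(H) + z(FA)) = -0.4485
c < 0 → liberal criterion (biased toward responding “yes”).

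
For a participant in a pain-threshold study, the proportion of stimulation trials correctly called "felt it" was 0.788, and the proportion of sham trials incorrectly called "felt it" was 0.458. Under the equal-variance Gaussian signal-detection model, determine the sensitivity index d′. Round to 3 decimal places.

Φ⁻¹(H) = Φ⁻¹(0.788) = 0.7995
Φ⁻¹(FA) = Φ⁻¹(0.458) = -0.1055
d' = z(H) − z(FA) = 0.7995 − (-0.1055) = 0.9050

d′ = 0.905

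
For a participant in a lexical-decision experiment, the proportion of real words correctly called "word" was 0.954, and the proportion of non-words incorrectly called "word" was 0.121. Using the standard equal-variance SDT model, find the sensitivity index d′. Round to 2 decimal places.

z(H) = 1.6849
z(FA) = -1.1700
d' = z(H) − z(FA) = 1.6849 − (-1.1700) = 2.8549

d′ = 2.85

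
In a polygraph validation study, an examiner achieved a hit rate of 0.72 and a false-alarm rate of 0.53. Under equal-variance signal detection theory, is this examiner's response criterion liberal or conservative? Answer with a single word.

liberal

z(H) = 0.583, z(FA) = 0.075
c = −½·(z(H) + z(FA)) = -0.329
c < 0 → liberal criterion (biased toward responding “yes”).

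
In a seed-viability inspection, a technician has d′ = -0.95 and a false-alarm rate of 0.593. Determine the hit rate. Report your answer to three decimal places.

z(false-alarm rate) = z(0.593) = 0.2353
z(H) = z(FA) + d' = 0.2353 + (-0.95) = -0.7147
hit rate = Φ(-0.7147) = 0.2374

hit rate = 0.237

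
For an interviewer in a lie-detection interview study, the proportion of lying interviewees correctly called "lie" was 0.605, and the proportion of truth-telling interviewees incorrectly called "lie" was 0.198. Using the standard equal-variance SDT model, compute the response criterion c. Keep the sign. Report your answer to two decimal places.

z(H) = z(0.605) = 0.266
z(FA) = z(0.198) = -0.849
c = −½·[z(H) + z(FA)] = −0.5 × (0.266 + (-0.849)) = 0.2915

c = 0.29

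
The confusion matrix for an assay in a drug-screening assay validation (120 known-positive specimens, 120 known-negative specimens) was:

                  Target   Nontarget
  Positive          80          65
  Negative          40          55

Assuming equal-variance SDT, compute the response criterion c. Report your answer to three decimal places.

c = -0.268

H = 80/120 = 0.6667
FA = 65/120 = 0.5417
Φ⁻¹(H) = 0.4308
Φ⁻¹(FA) = 0.1047
c = −½·[z(H) + z(FA)] = −0.5 × (0.4308 + 0.1047) = -0.26775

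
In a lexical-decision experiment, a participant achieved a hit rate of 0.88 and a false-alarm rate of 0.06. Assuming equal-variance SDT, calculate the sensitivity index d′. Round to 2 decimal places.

z(H) = z(0.88) = 1.1750
z(FA) = z(0.06) = -1.5548
d' = z(H) − z(FA) = 1.1750 − (-1.5548) = 2.7298

d′ = 2.73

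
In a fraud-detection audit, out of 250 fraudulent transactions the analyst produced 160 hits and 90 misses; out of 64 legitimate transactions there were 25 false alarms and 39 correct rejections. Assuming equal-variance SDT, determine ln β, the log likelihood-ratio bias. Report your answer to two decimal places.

H = 160/250 = 0.6400
FA = 25/64 = 0.3906
Φ⁻¹(0.6400) = 0.358, Φ⁻¹(0.3906) = -0.278
ln β = −½·[z(H)² − z(FA)²] = −0.5 × (0.128 − 0.077) = -0.0255

ln β = -0.03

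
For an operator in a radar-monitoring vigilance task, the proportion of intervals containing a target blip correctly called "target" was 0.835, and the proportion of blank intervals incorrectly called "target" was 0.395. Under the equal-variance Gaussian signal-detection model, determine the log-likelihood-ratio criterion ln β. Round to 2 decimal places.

z(H) = z(0.835) = 0.974
z(FA) = z(0.395) = -0.266
ln β = −½·[z(H)² − z(FA)²] = −0.5 × (0.949 − 0.071) = -0.439

ln β = -0.44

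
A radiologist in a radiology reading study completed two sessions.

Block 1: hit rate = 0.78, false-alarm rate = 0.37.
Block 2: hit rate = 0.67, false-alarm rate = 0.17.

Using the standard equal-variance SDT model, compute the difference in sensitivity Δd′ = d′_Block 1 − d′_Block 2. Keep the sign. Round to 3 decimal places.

Δd′ = -0.290

Block 1: z(0.78) = 0.7722, z(0.37) = -0.3319, d' = 1.1041
Block 2: z(0.67) = 0.4399, z(0.17) = -0.9542, d' = 1.3941
Δd' = d'_Block 1 − d'_Block 2 = 1.1041 − 1.3941 = -0.2900
Block 2 has the higher sensitivity.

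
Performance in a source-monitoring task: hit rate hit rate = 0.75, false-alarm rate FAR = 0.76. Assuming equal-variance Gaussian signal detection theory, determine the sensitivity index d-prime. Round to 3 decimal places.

z(H) = z(0.75) = 0.6745
z(FA) = z(0.76) = 0.7063
d' = z(H) − z(FA) = 0.6745 − 0.7063 = -0.0318

d-prime = -0.032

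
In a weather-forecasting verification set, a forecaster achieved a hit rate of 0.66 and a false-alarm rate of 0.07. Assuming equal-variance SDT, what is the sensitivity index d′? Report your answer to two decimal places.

d′ = 1.89

z(0.66) = 0.412, z(0.07) = -1.476
d' = z(H) − z(FA) = 0.412 − (-1.476) = 1.888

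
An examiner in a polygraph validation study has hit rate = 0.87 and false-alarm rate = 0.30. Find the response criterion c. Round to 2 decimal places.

z(H) = 1.1264
z(FA) = -0.5244
c = −½·[z(H) + z(FA)] = −0.5 × (1.1264 + (-0.5244)) = -0.3010
c < 0: the examiner has a liberal response bias.

c = -0.30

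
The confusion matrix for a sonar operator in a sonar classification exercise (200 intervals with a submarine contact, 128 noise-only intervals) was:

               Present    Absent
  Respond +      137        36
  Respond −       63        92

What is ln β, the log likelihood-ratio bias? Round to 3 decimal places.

H = 137/200 = 0.6850
FA = 36/128 = 0.2812
Φ⁻¹(H) = Φ⁻¹(0.6850) = 0.4817
Φ⁻¹(FA) = Φ⁻¹(0.2812) = -0.5793
ln β = −½·[z(H)² − z(FA)²] = −0.5 × (0.2320 − 0.3356) = 0.0518

ln β = 0.052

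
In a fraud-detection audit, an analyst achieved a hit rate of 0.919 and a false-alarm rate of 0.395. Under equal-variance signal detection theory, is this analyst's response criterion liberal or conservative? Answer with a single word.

z(H) = 1.398, z(FA) = -0.266
c = −½·(z(H) + z(FA)) = -0.566
c < 0 → liberal criterion (biased toward responding “yes”).

liberal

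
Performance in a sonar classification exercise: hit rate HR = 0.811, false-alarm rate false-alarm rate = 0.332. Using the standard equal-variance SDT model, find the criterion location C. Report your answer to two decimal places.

C = -0.22

z(H) = z(0.811) = 0.882
z(FA) = z(0.332) = -0.434
c = −½·[z(H) + z(FA)] = −0.5 × (0.882 + (-0.434)) = -0.224
c < 0: the sonar operator has a liberal response bias.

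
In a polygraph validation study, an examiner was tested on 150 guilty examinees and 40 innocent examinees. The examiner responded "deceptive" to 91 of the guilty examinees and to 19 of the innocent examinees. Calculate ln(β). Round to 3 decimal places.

ln β = -0.035

H = 91/150 = 0.6067
FA = 19/40 = 0.4750
z(H) = 0.2707
z(FA) = -0.0627
ln β = −½·[z(H)² − z(FA)²] = −0.5 × (0.0733 − 0.0039) = -0.0347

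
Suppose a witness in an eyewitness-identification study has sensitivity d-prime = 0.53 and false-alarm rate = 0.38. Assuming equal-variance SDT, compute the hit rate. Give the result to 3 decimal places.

hit rate = 0.589

z(false-alarm rate) = z(0.38) = -0.3055
z(H) = z(FA) + d' = -0.3055 + 0.53 = 0.2245
hit rate = Φ(0.2245) = 0.5888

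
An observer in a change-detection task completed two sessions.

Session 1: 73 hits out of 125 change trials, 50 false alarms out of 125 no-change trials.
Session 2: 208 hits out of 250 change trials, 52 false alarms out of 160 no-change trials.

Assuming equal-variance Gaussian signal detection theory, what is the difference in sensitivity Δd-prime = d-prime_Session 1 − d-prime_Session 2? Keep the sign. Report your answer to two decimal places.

Session 1: z(0.5840) = 0.212, z(0.4000) = -0.253, d' = 0.465
Session 2: z(0.8320) = 0.962, z(0.3250) = -0.454, d' = 1.416
Δd' = d'_Session 1 − d'_Session 2 = 0.465 − 1.416 = -0.951
Session 2 has the higher sensitivity.

Δd-prime = -0.95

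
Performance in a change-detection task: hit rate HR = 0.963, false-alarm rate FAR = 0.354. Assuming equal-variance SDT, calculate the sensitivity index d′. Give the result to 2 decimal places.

d′ = 2.16

Φ⁻¹(H) = 1.787
Φ⁻¹(FA) = -0.375
d' = z(H) − z(FA) = 1.787 − (-0.375) = 2.162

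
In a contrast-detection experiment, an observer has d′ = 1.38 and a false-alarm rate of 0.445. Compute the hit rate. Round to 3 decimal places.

hit rate = 0.893

z(false-alarm rate) = z(0.445) = -0.1383
z(H) = z(FA) + d' = -0.1383 + 1.38 = 1.2417
hit rate = Φ(1.2417) = 0.8928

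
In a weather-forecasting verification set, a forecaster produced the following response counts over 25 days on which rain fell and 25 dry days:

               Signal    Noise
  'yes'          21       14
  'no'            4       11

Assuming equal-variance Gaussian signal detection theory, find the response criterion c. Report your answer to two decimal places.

c = -0.57

H = 21/25 = 0.8400
FA = 14/25 = 0.5600
z(0.8400) = 0.9945, z(0.5600) = 0.1510
c = −½·[z(H) + z(FA)] = −0.5 × (0.9945 + 0.1510) = -0.57275
c < 0: the forecaster has a liberal response bias.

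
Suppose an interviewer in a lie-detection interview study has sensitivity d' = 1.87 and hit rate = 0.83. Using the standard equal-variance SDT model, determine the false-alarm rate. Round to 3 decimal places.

false-alarm rate = 0.180

z(hit rate) = z(0.83) = 0.9542
z(FA) = z(H) − d' = 0.9542 − 1.87 = -0.9158
false-alarm rate = Φ(-0.9158) = 0.1799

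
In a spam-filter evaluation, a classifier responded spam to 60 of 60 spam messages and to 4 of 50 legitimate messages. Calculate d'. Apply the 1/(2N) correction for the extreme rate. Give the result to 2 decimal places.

The hit rate is 60/60 = 1, so apply the 1/(2N) correction: H → 1 − 1/(2·60) = 0.99167.
z(H) = z(0.99167) = 2.394
z(FA) = z(0.08000) = -1.405
d' = 2.394 − (-1.405) = 3.799

d' = 3.80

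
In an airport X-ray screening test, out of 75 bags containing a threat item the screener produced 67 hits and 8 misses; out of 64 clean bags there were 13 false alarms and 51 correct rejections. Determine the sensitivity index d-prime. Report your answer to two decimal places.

d-prime = 2.07

H = 67/75 = 0.8933
FA = 13/64 = 0.2031
Φ⁻¹(0.8933) = 1.2443, Φ⁻¹(0.2031) = -0.8306
d' = z(H) − z(FA) = 1.2443 − (-0.8306) = 2.0749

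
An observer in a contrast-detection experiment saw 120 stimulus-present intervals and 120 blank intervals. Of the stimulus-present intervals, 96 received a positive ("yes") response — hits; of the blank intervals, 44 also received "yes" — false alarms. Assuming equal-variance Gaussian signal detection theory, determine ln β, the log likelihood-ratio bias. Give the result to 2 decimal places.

ln β = -0.30

H = 96/120 = 0.8000
FA = 44/120 = 0.3667
Φ⁻¹(H) = 0.842
Φ⁻¹(FA) = -0.341
ln β = −½·[z(H)² − z(FA)²] = −0.5 × (0.709 − 0.116) = -0.2965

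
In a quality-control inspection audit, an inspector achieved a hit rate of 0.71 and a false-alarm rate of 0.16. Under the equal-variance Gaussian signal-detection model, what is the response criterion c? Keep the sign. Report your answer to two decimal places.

z(H) = 0.5534
z(FA) = -0.9945
c = −½·[z(H) + z(FA)] = −0.5 × (0.5534 + (-0.9945)) = 0.22055
c > 0: the inspector has a conservative response bias.

c = 0.22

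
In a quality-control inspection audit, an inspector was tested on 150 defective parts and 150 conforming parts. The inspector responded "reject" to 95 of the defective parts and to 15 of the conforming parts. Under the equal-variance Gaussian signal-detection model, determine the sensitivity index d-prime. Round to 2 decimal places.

d-prime = 1.62

H = 95/150 = 0.6333
FA = 15/150 = 0.1000
z(H) = z(0.6333) = 0.341
z(FA) = z(0.1000) = -1.282
d' = z(H) − z(FA) = 0.341 − (-1.282) = 1.623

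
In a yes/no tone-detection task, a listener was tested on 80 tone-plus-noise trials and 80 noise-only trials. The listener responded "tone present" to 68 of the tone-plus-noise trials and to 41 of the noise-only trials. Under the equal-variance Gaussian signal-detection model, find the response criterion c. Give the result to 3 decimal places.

c = -0.534

H = 68/80 = 0.8500
FA = 41/80 = 0.5125
Φ⁻¹(H) = Φ⁻¹(0.8500) = 1.0364
Φ⁻¹(FA) = Φ⁻¹(0.5125) = 0.0313
c = −½·[z(H) + z(FA)] = −0.5 × (1.0364 + 0.0313) = -0.53385
c < 0: the listener has a liberal response bias.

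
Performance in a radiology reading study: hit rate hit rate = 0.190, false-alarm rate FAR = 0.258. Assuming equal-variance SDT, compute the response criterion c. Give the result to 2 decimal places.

c = 0.76

z(H) = -0.8779
z(FA) = -0.6495
c = −½·[z(H) + z(FA)] = −0.5 × (-0.8779 + (-0.6495)) = 0.7637
c > 0: the radiologist has a conservative response bias.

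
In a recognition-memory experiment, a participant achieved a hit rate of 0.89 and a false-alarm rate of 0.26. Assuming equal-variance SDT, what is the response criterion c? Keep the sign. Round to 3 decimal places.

c = -0.292

Φ⁻¹(H) = 1.2265
Φ⁻¹(FA) = -0.6433
c = −½·[z(H) + z(FA)] = −0.5 × (1.2265 + (-0.6433)) = -0.2916
c < 0: the participant has a liberal response bias.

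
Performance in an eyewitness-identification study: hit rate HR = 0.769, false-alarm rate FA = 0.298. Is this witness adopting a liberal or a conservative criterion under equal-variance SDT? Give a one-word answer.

liberal

z(H) = 0.736, z(FA) = -0.530
c = −½·(z(H) + z(FA)) = -0.103
c < 0 → liberal criterion (biased toward responding “yes”).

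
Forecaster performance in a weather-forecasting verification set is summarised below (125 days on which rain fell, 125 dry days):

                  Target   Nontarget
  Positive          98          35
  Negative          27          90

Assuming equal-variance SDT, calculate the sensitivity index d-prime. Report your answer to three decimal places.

d-prime = 1.369

H = 98/125 = 0.7840
FA = 35/125 = 0.2800
z(0.7840) = 0.7858, z(0.2800) = -0.5828
d' = z(H) − z(FA) = 0.7858 − (-0.5828) = 1.3686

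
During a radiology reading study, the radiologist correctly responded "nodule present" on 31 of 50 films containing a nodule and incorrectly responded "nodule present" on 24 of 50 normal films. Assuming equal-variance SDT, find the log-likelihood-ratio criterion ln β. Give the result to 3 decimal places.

ln β = -0.045

H = 31/50 = 0.6200
FA = 24/50 = 0.4800
z(H) = z(0.6200) = 0.3055
z(FA) = z(0.4800) = -0.0502
ln β = −½·[z(H)² − z(FA)²] = −0.5 × (0.0933 − 0.0025) = -0.0454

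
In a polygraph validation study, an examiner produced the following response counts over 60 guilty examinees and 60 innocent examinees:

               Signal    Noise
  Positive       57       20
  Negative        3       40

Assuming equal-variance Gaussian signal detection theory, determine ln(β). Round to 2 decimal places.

ln β = -1.26

H = 57/60 = 0.9500
FA = 20/60 = 0.3333
Φ⁻¹(H) = Φ⁻¹(0.9500) = 1.645
Φ⁻¹(FA) = Φ⁻¹(0.3333) = -0.431
ln β = −½·[z(H)² − z(FA)²] = −0.5 × (2.706 − 0.186) = -1.260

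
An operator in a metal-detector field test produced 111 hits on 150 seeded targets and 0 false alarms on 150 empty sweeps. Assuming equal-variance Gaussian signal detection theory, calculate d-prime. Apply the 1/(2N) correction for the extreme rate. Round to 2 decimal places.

d-prime = 3.36

The false-alarm rate is 0/150 = 0, so apply the 1/(2N) correction: FA → 1/(2·150) = 0.00333.
z(H) = z(0.74000) = 0.643
z(FA) = z(0.00333) = -2.713
d' = 0.643 − (-2.713) = 3.356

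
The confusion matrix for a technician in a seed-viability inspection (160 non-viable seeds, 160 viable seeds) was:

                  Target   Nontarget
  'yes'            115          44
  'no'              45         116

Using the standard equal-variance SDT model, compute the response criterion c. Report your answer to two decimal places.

H = 115/160 = 0.7188
FA = 44/160 = 0.2750
z(H) = 0.5793
z(FA) = -0.5978
c = −½·[z(H) + z(FA)] = −0.5 × (0.5793 + (-0.5978)) = 0.00925
c > 0: the technician has a conservative response bias.

c = 0.01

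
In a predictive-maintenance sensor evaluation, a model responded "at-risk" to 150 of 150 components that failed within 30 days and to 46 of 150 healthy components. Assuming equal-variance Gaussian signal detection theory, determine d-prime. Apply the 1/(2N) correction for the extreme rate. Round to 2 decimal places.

The hit rate is 150/150 = 1, so apply the 1/(2N) correction: H → 1 − 1/(2·150) = 0.99667.
z(H) = z(0.99667) = 2.713
z(FA) = z(0.30667) = -0.505
d' = 2.713 − (-0.505) = 3.218

d-prime = 3.22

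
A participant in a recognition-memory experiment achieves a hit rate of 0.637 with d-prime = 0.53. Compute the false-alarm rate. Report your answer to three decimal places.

false-alarm rate = 0.429

z(hit rate) = z(0.637) = 0.3505
z(FA) = z(H) − d' = 0.3505 − 0.53 = -0.1795
false-alarm rate = Φ(-0.1795) = 0.4288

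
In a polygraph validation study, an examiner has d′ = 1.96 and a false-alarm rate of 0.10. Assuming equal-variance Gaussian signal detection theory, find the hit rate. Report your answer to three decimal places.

z(false-alarm rate) = z(0.10) = -1.2816
z(H) = z(FA) + d' = -1.2816 + 1.96 = 0.6784
hit rate = Φ(0.6784) = 0.7512

hit rate = 0.751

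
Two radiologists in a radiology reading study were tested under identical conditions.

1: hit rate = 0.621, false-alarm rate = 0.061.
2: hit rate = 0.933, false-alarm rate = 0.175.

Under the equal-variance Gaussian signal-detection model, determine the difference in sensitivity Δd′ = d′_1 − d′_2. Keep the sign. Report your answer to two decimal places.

Δd′ = -0.58

1: z(0.621) = 0.308, z(0.061) = -1.546, d' = 1.854
2: z(0.933) = 1.499, z(0.175) = -0.935, d' = 2.434
Δd' = d'_1 − d'_2 = 1.854 − 2.434 = -0.580
2 has the higher sensitivity.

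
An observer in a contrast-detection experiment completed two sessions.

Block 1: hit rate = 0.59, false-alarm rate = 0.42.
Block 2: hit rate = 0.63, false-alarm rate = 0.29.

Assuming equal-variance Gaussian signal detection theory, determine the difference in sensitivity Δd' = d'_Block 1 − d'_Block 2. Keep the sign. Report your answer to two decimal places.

Δd' = -0.46

Block 1: z(0.59) = 0.228, z(0.42) = -0.202, d' = 0.430
Block 2: z(0.63) = 0.332, z(0.29) = -0.553, d' = 0.885
Δd' = d'_Block 1 − d'_Block 2 = 0.430 − 0.885 = -0.455
Block 2 has the higher sensitivity.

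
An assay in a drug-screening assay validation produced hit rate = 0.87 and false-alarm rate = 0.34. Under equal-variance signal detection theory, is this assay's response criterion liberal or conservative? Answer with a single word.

z(H) = 1.126, z(FA) = -0.412
c = −½·(z(H) + z(FA)) = -0.357
c < 0 → liberal criterion (biased toward responding “yes”).

liberal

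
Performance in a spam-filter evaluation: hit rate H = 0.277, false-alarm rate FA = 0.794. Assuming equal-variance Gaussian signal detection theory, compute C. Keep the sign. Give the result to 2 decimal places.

z(0.277) = -0.5918, z(0.794) = 0.8204
c = −½·[z(H) + z(FA)] = −0.5 × (-0.5918 + 0.8204) = -0.1143

C = -0.11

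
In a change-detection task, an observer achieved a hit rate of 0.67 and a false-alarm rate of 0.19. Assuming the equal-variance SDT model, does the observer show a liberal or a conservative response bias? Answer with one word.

conservative

z(H) = 0.440, z(FA) = -0.878
c = −½·(z(H) + z(FA)) = 0.219
c > 0 → conservative criterion (biased toward responding “no”).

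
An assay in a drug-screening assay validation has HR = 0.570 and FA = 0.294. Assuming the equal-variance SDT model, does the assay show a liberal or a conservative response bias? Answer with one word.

z(H) = 0.176, z(FA) = -0.542
c = −½·(z(H) + z(FA)) = 0.183
c > 0 → conservative criterion (biased toward responding “no”).

conservative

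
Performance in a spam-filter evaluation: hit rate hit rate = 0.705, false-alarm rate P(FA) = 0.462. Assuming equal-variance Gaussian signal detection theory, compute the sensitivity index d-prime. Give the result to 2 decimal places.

z(H) = 0.5388
z(FA) = -0.0954
d' = z(H) − z(FA) = 0.5388 − (-0.0954) = 0.6342

d-prime = 0.63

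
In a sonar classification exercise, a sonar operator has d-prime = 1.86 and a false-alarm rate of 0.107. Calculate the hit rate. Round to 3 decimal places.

hit rate = 0.732

z(false-alarm rate) = z(0.107) = -1.2426
z(H) = z(FA) + d' = -1.2426 + 1.86 = 0.6174
hit rate = Φ(0.6174) = 0.7315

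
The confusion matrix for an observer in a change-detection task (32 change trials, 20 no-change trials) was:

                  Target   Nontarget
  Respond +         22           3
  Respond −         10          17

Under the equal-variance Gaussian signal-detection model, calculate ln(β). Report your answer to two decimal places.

ln β = 0.42

H = 22/32 = 0.6875
FA = 3/20 = 0.1500
z(H) = 0.489
z(FA) = -1.036
ln β = −½·[z(H)² − z(FA)²] = −0.5 × (0.239 − 1.073) = 0.417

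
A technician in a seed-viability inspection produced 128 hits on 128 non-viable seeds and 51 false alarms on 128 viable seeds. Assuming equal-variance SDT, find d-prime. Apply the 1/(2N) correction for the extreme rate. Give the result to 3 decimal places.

d-prime = 2.917

The hit rate is 128/128 = 1, so apply the 1/(2N) correction: H → 1 − 1/(2·128) = 0.99609.
z(H) = z(0.99609) = 2.6597
z(FA) = z(0.39844) = -0.2574
d' = 2.6597 − (-0.2574) = 2.9171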